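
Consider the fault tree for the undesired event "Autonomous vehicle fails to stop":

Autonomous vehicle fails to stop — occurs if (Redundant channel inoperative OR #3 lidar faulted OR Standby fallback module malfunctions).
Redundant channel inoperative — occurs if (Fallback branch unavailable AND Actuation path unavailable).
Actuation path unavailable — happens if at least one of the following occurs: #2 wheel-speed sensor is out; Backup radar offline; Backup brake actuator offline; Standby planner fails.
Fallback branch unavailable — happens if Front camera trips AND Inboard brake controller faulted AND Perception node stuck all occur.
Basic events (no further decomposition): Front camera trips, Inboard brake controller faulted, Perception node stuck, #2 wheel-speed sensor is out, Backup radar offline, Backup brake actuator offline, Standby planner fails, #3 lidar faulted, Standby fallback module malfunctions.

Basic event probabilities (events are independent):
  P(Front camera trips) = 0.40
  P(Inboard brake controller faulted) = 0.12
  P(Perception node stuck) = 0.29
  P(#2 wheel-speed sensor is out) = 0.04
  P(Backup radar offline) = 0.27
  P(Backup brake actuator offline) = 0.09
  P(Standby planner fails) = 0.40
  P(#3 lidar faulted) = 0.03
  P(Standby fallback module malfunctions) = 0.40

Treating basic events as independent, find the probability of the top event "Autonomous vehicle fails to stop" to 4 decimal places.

P(Fallback branch unavailable) [AND] = 0.40 × 0.12 × 0.29 = 0.013920
P(Actuation path unavailable) [OR] = 1 − (1−0.04) × (1−0.27) × (1−0.09) × (1−0.40) = 0.617363
P(Redundant channel inoperative) [AND] = 0.013920 × 0.617363 = 0.008594
P(Autonomous vehicle fails to stop) [OR] = 1 − (1−0.008594) × (1−0.03) × (1−0.40) = 0.423002
Rounded to 4 decimal places: P(Autonomous vehicle fails to stop) ≈ 0.4230.

0.4230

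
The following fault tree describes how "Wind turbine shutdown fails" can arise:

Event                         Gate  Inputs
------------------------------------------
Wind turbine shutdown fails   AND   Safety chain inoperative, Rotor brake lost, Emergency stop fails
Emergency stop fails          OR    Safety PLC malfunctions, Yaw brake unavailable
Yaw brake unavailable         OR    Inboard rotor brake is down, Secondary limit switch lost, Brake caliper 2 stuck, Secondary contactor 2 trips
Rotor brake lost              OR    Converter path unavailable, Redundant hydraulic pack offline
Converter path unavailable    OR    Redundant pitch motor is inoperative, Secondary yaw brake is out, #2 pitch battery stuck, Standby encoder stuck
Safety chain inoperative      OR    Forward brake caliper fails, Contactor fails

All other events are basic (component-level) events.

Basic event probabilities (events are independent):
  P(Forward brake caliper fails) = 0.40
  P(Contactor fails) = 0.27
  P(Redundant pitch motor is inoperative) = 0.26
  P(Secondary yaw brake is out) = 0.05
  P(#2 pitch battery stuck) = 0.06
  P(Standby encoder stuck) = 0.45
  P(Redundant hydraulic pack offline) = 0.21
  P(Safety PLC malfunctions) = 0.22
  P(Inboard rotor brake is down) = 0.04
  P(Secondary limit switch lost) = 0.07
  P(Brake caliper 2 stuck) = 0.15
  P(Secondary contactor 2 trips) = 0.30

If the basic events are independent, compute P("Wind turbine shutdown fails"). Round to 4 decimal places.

0.2346

P(Safety chain inoperative) [OR] = 1 − (1−0.40) × (1−0.27) = 0.562000
P(Converter path unavailable) [OR] = 1 − (1−0.26) × (1−0.05) × (1−0.06) × (1−0.45) = 0.636549
P(Rotor brake lost) [OR] = 1 − (1−0.636549) × (1−0.21) = 0.712874
P(Yaw brake unavailable) [OR] = 1 − (1−0.04) × (1−0.07) × (1−0.15) × (1−0.30) = 0.468784
P(Emergency stop fails) [OR] = 1 − (1−0.22) × (1−0.468784) = 0.585652
P(Wind turbine shutdown fails) [AND] = 0.562000 × 0.712874 × 0.585652 = 0.234633
Rounded to 4 decimal places: P(Wind turbine shutdown fails) ≈ 0.2346.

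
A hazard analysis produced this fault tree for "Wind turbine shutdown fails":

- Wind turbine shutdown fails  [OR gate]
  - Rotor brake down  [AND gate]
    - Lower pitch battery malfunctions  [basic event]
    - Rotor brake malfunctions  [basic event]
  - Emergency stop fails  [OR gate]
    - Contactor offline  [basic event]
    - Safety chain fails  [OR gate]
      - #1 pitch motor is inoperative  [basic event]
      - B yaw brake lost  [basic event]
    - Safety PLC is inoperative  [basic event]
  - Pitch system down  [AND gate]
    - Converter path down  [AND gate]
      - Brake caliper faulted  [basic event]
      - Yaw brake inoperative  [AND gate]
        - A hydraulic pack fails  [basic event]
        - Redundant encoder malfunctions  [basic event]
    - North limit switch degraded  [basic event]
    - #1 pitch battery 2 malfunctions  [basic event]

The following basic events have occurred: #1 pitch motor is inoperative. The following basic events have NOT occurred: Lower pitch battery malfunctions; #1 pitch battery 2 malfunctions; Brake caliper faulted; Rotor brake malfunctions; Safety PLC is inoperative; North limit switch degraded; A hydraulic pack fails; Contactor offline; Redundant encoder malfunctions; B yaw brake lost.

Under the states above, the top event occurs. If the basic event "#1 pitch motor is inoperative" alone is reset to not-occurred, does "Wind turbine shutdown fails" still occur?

Counterfactual: set "#1 pitch motor is inoperative" to not occurred.
Rotor brake down [AND]: Lower pitch battery malfunctions=not, Rotor brake malfunctions=not → not all inputs occur → does not occur.
Safety chain fails [OR]: #1 pitch motor is inoperative=not, B yaw brake lost=not → no input occurs → does not occur.
Emergency stop fails [OR]: Contactor offline=not, Safety chain fails=not, Safety PLC is inoperative=not → no input occurs → does not occur.
Yaw brake inoperative [AND]: A hydraulic pack fails=not, Redundant encoder malfunctions=not → not all inputs occur → does not occur.
Converter path down [AND]: Brake caliper faulted=not, Yaw brake inoperative=not → not all inputs occur → does not occur.
Pitch system down [AND]: Converter path down=not, North limit switch degraded=not, #1 pitch battery 2 malfunctions=not → not all inputs occur → does not occur.
Wind turbine shutdown fails [OR]: Rotor brake down=not, Emergency stop fails=not, Pitch system down=not → no input occurs → does not occur.

No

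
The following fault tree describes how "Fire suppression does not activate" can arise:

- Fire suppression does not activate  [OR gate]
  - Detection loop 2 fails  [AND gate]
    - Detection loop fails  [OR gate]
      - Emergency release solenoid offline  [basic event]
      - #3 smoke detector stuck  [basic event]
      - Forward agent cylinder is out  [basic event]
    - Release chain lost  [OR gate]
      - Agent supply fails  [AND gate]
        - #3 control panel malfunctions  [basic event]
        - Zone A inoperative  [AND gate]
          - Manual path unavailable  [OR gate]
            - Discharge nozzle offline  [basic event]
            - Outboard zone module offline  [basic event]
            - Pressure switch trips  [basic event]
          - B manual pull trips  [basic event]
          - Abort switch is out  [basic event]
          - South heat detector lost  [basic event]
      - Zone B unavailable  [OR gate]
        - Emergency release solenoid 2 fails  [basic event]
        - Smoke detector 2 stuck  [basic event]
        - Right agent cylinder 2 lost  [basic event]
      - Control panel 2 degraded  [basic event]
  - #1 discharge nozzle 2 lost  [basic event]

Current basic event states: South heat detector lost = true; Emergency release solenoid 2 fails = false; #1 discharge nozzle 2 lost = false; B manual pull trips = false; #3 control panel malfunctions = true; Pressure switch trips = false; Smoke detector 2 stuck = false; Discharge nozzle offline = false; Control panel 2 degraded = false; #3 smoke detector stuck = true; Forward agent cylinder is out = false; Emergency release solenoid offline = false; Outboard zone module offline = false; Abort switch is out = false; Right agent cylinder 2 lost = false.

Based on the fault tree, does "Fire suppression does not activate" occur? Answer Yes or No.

Detection loop fails [OR]: Emergency release solenoid offline=not, #3 smoke detector stuck=occurs, Forward agent cylinder is out=not → at least one input occurs → occurs.
Manual path unavailable [OR]: Discharge nozzle offline=not, Outboard zone module offline=not, Pressure switch trips=not → no input occurs → does not occur.
Zone A inoperative [AND]: Manual path unavailable=not, B manual pull trips=not, Abort switch is out=not, South heat detector lost=occurs → not all inputs occur → does not occur.
Agent supply fails [AND]: #3 control panel malfunctions=occurs, Zone A inoperative=not → not all inputs occur → does not occur.
Zone B unavailable [OR]: Emergency release solenoid 2 fails=not, Smoke detector 2 stuck=not, Right agent cylinder 2 lost=not → no input occurs → does not occur.
Release chain lost [OR]: Agent supply fails=not, Zone B unavailable=not, Control panel 2 degraded=not → no input occurs → does not occur.
Detection loop 2 fails [AND]: Detection loop fails=occurs, Release chain lost=not → not all inputs occur → does not occur.
Fire suppression does not activate [OR]: Detection loop 2 fails=not, #1 discharge nozzle 2 lost=not → no input occurs → does not occur.

No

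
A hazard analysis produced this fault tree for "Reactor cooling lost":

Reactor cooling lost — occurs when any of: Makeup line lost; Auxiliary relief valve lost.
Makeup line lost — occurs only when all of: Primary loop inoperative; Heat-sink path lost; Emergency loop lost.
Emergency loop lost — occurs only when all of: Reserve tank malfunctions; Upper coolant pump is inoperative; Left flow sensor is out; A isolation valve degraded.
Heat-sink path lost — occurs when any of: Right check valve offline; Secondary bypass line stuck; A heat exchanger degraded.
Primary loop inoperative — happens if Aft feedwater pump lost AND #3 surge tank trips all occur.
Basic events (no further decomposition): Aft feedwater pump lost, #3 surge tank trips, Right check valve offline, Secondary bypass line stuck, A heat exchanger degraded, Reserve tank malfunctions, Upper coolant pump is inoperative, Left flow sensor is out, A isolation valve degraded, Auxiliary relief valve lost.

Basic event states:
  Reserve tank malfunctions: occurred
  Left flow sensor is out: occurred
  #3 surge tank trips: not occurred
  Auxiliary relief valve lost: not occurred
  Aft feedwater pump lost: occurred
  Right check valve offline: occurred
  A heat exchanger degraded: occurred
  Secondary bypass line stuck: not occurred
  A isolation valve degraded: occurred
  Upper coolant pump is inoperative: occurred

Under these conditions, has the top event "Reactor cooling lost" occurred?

Primary loop inoperative [AND]: Aft feedwater pump lost=occurs, #3 surge tank trips=not → not all inputs occur → does not occur.
Heat-sink path lost [OR]: Right check valve offline=occurs, Secondary bypass line stuck=not, A heat exchanger degraded=occurs → at least one input occurs → occurs.
Emergency loop lost [AND]: Reserve tank malfunctions=occurs, Upper coolant pump is inoperative=occurs, Left flow sensor is out=occurs, A isolation valve degraded=occurs → all inputs occur → occurs.
Makeup line lost [AND]: Primary loop inoperative=not, Heat-sink path lost=occurs, Emergency loop lost=occurs → not all inputs occur → does not occur.
Reactor cooling lost [OR]: Makeup line lost=not, Auxiliary relief valve lost=not → no input occurs → does not occur.

No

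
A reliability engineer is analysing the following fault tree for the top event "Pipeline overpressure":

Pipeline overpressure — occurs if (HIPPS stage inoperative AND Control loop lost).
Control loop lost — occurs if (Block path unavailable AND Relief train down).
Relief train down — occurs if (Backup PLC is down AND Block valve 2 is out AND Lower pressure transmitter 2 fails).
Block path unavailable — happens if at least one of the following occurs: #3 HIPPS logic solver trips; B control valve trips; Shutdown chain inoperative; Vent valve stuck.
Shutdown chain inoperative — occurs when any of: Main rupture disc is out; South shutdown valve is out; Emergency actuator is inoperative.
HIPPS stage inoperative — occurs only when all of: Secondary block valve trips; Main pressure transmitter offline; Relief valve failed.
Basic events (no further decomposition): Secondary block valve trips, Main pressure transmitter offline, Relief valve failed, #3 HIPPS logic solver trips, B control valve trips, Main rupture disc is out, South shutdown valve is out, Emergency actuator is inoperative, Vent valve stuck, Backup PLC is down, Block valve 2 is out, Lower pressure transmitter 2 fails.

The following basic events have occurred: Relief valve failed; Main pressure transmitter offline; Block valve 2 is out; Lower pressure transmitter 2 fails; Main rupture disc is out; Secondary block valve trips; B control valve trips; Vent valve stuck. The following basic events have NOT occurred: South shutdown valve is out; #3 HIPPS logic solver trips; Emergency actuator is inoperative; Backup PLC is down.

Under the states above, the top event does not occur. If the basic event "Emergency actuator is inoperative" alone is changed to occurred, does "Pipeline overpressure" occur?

No

Counterfactual: set "Emergency actuator is inoperative" to occurred.
HIPPS stage inoperative [AND]: Secondary block valve trips=occurs, Main pressure transmitter offline=occurs, Relief valve failed=occurs → all inputs occur → occurs.
Shutdown chain inoperative [OR]: Main rupture disc is out=occurs, South shutdown valve is out=not, Emergency actuator is inoperative=occurs → at least one input occurs → occurs.
Block path unavailable [OR]: #3 HIPPS logic solver trips=not, B control valve trips=occurs, Shutdown chain inoperative=occurs, Vent valve stuck=occurs → at least one input occurs → occurs.
Relief train down [AND]: Backup PLC is down=not, Block valve 2 is out=occurs, Lower pressure transmitter 2 fails=occurs → not all inputs occur → does not occur.
Control loop lost [AND]: Block path unavailable=occurs, Relief train down=not → not all inputs occur → does not occur.
Pipeline overpressure [AND]: HIPPS stage inoperative=occurs, Control loop lost=not → not all inputs occur → does not occur.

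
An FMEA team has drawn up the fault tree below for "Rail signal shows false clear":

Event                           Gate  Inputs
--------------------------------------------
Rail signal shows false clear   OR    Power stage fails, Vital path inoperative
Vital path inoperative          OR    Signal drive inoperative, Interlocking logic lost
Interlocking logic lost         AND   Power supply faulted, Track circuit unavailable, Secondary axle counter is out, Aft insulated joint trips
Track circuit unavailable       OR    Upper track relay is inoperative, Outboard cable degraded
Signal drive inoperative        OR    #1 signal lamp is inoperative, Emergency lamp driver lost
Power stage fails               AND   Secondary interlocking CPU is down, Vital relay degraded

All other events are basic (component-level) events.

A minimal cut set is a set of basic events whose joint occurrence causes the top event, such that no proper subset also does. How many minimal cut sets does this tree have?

Power stage fails [AND]: one cut set from each child combined → 1 × 1 = 1 cut set(s).
Signal drive inoperative [OR]: union of children's cut sets → 2 cut set(s).
Track circuit unavailable [OR]: union of children's cut sets → 2 cut set(s).
Interlocking logic lost [AND]: one cut set from each child combined → 1 × 2 × 1 × 1 = 2 cut set(s).
Vital path inoperative [OR]: union of children's cut sets → 4 cut set(s).
Rail signal shows false clear [OR]: union of children's cut sets → 5 cut set(s).
Minimal cut sets: {Secondary interlocking CPU is down, Vital relay degraded}; {#1 signal lamp is inoperative}; {Emergency lamp driver lost}; {Aft insulated joint trips, Power supply faulted, Secondary axle counter is out, Upper track relay is inoperative}; {Aft insulated joint trips, Outboard cable degraded, Power supply faulted, Secondary axle counter is out}.

5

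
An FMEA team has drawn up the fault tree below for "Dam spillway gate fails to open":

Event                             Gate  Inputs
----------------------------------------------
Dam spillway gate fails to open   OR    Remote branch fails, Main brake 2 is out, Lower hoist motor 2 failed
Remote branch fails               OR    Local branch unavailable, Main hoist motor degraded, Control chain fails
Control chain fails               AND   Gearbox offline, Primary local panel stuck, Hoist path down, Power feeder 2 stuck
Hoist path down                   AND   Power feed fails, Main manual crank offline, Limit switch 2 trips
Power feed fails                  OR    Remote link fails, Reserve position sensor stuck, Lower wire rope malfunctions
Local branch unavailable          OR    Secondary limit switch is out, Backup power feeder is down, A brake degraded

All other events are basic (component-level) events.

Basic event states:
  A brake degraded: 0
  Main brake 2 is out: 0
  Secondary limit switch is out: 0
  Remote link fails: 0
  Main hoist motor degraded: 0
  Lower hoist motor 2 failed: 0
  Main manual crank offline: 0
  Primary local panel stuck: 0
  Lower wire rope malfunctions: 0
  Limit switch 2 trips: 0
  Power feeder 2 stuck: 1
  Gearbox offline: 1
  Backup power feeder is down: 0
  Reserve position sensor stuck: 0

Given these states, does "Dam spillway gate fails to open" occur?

Local branch unavailable [OR]: Secondary limit switch is out=not, Backup power feeder is down=not, A brake degraded=not → no input occurs → does not occur.
Power feed fails [OR]: Remote link fails=not, Reserve position sensor stuck=not, Lower wire rope malfunctions=not → no input occurs → does not occur.
Hoist path down [AND]: Power feed fails=not, Main manual crank offline=not, Limit switch 2 trips=not → not all inputs occur → does not occur.
Control chain fails [AND]: Gearbox offline=occurs, Primary local panel stuck=not, Hoist path down=not, Power feeder 2 stuck=occurs → not all inputs occur → does not occur.
Remote branch fails [OR]: Local branch unavailable=not, Main hoist motor degraded=not, Control chain fails=not → no input occurs → does not occur.
Dam spillway gate fails to open [OR]: Remote branch fails=not, Main brake 2 is out=not, Lower hoist motor 2 failed=not → no input occurs → does not occur.

No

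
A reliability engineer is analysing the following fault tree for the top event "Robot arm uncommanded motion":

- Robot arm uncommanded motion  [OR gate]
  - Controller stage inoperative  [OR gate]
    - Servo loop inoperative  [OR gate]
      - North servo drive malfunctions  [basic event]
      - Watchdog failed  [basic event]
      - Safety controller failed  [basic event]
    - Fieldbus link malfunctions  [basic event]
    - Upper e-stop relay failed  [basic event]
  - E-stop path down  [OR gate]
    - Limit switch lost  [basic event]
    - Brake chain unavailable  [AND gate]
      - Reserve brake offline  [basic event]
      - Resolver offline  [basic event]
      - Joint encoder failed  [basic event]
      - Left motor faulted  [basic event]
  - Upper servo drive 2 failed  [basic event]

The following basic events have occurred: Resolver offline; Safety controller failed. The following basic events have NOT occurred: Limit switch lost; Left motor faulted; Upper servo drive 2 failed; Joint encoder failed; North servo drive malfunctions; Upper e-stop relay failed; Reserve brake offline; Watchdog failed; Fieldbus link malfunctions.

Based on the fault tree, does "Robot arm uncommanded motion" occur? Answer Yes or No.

Servo loop inoperative [OR]: North servo drive malfunctions=not, Watchdog failed=not, Safety controller failed=occurs → at least one input occurs → occurs.
Controller stage inoperative [OR]: Servo loop inoperative=occurs, Fieldbus link malfunctions=not, Upper e-stop relay failed=not → at least one input occurs → occurs.
Brake chain unavailable [AND]: Reserve brake offline=not, Resolver offline=occurs, Joint encoder failed=not, Left motor faulted=not → not all inputs occur → does not occur.
E-stop path down [OR]: Limit switch lost=not, Brake chain unavailable=not → no input occurs → does not occur.
Robot arm uncommanded motion [OR]: Controller stage inoperative=occurs, E-stop path down=not, Upper servo drive 2 failed=not → at least one input occurs → occurs.

Yes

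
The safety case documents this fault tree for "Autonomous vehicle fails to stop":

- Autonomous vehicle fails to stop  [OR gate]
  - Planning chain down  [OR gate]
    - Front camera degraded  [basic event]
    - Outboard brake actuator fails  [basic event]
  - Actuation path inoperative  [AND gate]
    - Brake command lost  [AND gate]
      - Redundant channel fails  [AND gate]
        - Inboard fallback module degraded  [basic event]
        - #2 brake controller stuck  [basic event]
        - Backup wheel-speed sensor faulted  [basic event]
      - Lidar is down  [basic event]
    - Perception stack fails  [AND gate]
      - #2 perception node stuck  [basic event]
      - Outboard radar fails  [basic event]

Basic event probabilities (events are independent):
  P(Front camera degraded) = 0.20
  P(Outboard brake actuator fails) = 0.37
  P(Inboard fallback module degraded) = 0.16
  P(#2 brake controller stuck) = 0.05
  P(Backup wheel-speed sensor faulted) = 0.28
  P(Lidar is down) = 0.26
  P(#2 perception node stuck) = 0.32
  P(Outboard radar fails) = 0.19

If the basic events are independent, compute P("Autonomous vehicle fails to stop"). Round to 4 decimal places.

P(Planning chain down) [OR] = 1 − (1−0.20) × (1−0.37) = 0.496000
P(Redundant channel fails) [AND] = 0.16 × 0.05 × 0.28 = 0.002240
P(Brake command lost) [AND] = 0.002240 × 0.26 = 0.000582
P(Perception stack fails) [AND] = 0.32 × 0.19 = 0.060800
P(Actuation path inoperative) [AND] = 0.000582 × 0.060800 = 0.000035
P(Autonomous vehicle fails to stop) [OR] = 1 − (1−0.496000) × (1−0.000035) = 0.496018
Rounded to 4 decimal places: P(Autonomous vehicle fails to stop) ≈ 0.4960.

0.4960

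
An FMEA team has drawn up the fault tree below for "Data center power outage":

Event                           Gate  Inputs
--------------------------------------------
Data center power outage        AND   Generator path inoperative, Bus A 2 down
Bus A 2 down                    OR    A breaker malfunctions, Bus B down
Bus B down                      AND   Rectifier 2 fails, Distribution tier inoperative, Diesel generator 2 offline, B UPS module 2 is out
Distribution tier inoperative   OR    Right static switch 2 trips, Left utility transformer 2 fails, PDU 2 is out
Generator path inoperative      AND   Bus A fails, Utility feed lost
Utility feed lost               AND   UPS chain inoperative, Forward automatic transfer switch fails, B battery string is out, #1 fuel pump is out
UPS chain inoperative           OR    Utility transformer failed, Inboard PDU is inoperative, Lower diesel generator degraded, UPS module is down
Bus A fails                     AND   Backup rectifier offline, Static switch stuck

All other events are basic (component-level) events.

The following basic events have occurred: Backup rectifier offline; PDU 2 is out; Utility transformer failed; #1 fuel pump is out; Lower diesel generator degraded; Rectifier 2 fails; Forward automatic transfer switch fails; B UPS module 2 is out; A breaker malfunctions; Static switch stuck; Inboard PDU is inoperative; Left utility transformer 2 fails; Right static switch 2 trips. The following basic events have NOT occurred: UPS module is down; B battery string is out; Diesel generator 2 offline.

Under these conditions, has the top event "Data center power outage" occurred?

Bus A fails [AND]: Backup rectifier offline=occurs, Static switch stuck=occurs → all inputs occur → occurs.
UPS chain inoperative [OR]: Utility transformer failed=occurs, Inboard PDU is inoperative=occurs, Lower diesel generator degraded=occurs, UPS module is down=not → at least one input occurs → occurs.
Utility feed lost [AND]: UPS chain inoperative=occurs, Forward automatic transfer switch fails=occurs, B battery string is out=not, #1 fuel pump is out=occurs → not all inputs occur → does not occur.
Generator path inoperative [AND]: Bus A fails=occurs, Utility feed lost=not → not all inputs occur → does not occur.
Distribution tier inoperative [OR]: Right static switch 2 trips=occurs, Left utility transformer 2 fails=occurs, PDU 2 is out=occurs → at least one input occurs → occurs.
Bus B down [AND]: Rectifier 2 fails=occurs, Distribution tier inoperative=occurs, Diesel generator 2 offline=not, B UPS module 2 is out=occurs → not all inputs occur → does not occur.
Bus A 2 down [OR]: A breaker malfunctions=occurs, Bus B down=not → at least one input occurs → occurs.
Data center power outage [AND]: Generator path inoperative=not, Bus A 2 down=occurs → not all inputs occur → does not occur.

No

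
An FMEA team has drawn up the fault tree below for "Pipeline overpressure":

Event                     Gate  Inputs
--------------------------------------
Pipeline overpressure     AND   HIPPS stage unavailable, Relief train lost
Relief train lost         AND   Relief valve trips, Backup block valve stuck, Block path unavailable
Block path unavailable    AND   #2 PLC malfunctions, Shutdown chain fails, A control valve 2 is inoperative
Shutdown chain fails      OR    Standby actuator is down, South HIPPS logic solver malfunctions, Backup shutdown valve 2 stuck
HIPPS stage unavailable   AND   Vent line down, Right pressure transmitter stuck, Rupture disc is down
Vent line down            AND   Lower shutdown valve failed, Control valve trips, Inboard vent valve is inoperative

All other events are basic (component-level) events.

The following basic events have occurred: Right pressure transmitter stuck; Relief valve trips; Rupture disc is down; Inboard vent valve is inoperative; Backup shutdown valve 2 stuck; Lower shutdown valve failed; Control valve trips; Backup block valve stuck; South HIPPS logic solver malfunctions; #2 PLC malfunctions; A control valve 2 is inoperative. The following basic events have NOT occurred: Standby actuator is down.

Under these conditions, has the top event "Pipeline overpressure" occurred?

Vent line down [AND]: Lower shutdown valve failed=occurs, Control valve trips=occurs, Inboard vent valve is inoperative=occurs → all inputs occur → occurs.
HIPPS stage unavailable [AND]: Vent line down=occurs, Right pressure transmitter stuck=occurs, Rupture disc is down=occurs → all inputs occur → occurs.
Shutdown chain fails [OR]: Standby actuator is down=not, South HIPPS logic solver malfunctions=occurs, Backup shutdown valve 2 stuck=occurs → at least one input occurs → occurs.
Block path unavailable [AND]: #2 PLC malfunctions=occurs, Shutdown chain fails=occurs, A control valve 2 is inoperative=occurs → all inputs occur → occurs.
Relief train lost [AND]: Relief valve trips=occurs, Backup block valve stuck=occurs, Block path unavailable=occurs → all inputs occur → occurs.
Pipeline overpressure [AND]: HIPPS stage unavailable=occurs, Relief train lost=occurs → all inputs occur → occurs.

Yes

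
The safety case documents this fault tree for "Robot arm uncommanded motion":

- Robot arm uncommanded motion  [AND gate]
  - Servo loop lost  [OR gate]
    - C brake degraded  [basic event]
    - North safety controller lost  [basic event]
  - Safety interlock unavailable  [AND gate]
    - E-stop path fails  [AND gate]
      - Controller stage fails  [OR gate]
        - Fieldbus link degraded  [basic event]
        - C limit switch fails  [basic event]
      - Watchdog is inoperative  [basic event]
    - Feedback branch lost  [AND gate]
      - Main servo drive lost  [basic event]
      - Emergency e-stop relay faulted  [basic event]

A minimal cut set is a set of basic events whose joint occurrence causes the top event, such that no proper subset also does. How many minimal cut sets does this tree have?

Servo loop lost [OR]: union of children's cut sets → 2 cut set(s).
Controller stage fails [OR]: union of children's cut sets → 2 cut set(s).
E-stop path fails [AND]: one cut set from each child combined → 2 × 1 = 2 cut set(s).
Feedback branch lost [AND]: one cut set from each child combined → 1 × 1 = 1 cut set(s).
Safety interlock unavailable [AND]: one cut set from each child combined → 2 × 1 = 2 cut set(s).
Robot arm uncommanded motion [AND]: one cut set from each child combined → 2 × 2 = 4 cut set(s).
Minimal cut sets: {C brake degraded, Emergency e-stop relay faulted, Fieldbus link degraded, Main servo drive lost, Watchdog is inoperative}; {C brake degraded, C limit switch fails, Emergency e-stop relay faulted, Main servo drive lost, Watchdog is inoperative}; {Emergency e-stop relay faulted, Fieldbus link degraded, Main servo drive lost, North safety controller lost, Watchdog is inoperative}; {C limit switch fails, Emergency e-stop relay faulted, Main servo drive lost, North safety controller lost, Watchdog is inoperative}.

4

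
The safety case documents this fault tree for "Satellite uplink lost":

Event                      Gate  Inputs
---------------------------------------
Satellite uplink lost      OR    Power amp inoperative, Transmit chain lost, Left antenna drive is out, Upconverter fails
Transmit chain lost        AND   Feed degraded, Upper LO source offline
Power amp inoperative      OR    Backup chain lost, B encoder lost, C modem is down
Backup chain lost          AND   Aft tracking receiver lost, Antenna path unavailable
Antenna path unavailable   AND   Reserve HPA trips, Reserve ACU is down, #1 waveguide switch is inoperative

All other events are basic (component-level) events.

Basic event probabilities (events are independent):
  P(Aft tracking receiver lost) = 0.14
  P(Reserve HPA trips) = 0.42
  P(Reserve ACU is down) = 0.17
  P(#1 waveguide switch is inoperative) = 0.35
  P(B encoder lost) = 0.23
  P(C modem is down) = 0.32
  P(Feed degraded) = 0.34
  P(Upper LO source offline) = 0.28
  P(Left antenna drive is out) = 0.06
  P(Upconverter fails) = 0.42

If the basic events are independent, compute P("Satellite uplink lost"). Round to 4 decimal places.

0.7426

P(Antenna path unavailable) [AND] = 0.42 × 0.17 × 0.35 = 0.024990
P(Backup chain lost) [AND] = 0.14 × 0.024990 = 0.003499
P(Power amp inoperative) [OR] = 1 − (1−0.003499) × (1−0.23) × (1−0.32) = 0.478232
P(Transmit chain lost) [AND] = 0.34 × 0.28 = 0.095200
P(Satellite uplink lost) [OR] = 1 − (1−0.478232) × (1−0.095200) × (1−0.06) × (1−0.42) = 0.742613
Rounded to 4 decimal places: P(Satellite uplink lost) ≈ 0.7426.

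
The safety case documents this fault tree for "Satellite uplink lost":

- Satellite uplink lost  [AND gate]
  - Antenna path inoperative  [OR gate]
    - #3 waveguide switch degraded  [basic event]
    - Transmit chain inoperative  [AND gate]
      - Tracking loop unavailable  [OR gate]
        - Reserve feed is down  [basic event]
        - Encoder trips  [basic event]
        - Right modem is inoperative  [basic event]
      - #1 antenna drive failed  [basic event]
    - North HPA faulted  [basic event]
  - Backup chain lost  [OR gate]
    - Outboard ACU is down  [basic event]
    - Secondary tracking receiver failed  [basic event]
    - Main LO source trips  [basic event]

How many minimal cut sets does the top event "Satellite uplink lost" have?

15

Tracking loop unavailable [OR]: union of children's cut sets → 3 cut set(s).
Transmit chain inoperative [AND]: one cut set from each child combined → 3 × 1 = 3 cut set(s).
Antenna path inoperative [OR]: union of children's cut sets → 5 cut set(s).
Backup chain lost [OR]: union of children's cut sets → 3 cut set(s).
Satellite uplink lost [AND]: one cut set from each child combined → 5 × 3 = 15 cut set(s).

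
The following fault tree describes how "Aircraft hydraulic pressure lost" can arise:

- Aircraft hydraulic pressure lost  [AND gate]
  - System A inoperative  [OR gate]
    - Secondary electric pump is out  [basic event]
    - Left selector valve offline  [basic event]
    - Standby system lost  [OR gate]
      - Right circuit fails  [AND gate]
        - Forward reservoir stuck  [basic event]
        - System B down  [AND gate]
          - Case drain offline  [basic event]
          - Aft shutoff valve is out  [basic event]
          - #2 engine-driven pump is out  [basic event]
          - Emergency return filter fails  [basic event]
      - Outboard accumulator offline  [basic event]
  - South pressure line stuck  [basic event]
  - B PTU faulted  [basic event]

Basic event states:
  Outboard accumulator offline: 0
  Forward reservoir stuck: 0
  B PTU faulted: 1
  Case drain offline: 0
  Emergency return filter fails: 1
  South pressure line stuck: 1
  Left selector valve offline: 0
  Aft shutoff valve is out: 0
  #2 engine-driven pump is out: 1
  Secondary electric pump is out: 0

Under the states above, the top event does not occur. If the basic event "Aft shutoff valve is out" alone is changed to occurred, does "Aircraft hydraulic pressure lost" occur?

No

Counterfactual: set "Aft shutoff valve is out" to occurred.
System B down [AND]: Case drain offline=not, Aft shutoff valve is out=occurs, #2 engine-driven pump is out=occurs, Emergency return filter fails=occurs → not all inputs occur → does not occur.
Right circuit fails [AND]: Forward reservoir stuck=not, System B down=not → not all inputs occur → does not occur.
Standby system lost [OR]: Right circuit fails=not, Outboard accumulator offline=not → no input occurs → does not occur.
System A inoperative [OR]: Secondary electric pump is out=not, Left selector valve offline=not, Standby system lost=not → no input occurs → does not occur.
Aircraft hydraulic pressure lost [AND]: System A inoperative=not, South pressure line stuck=occurs, B PTU faulted=occurs → not all inputs occur → does not occur.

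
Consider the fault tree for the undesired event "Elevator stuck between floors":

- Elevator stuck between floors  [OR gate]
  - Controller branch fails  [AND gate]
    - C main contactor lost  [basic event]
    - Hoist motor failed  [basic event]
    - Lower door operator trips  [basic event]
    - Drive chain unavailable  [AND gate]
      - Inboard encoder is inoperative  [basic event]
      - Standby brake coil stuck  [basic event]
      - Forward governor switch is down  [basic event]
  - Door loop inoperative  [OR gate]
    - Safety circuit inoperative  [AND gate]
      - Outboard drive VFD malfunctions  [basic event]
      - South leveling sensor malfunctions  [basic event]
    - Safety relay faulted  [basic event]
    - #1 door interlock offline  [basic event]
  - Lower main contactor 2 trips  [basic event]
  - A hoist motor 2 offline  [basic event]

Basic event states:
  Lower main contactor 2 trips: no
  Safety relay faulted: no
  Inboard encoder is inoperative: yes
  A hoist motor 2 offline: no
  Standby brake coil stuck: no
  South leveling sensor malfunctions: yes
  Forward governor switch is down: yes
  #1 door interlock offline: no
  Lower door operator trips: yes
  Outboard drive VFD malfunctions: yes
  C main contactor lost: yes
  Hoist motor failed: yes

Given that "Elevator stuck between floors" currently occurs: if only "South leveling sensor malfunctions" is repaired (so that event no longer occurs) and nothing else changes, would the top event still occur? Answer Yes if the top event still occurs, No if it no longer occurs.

No

Counterfactual: set "South leveling sensor malfunctions" to not occurred.
Drive chain unavailable [AND]: Inboard encoder is inoperative=occurs, Standby brake coil stuck=not, Forward governor switch is down=occurs → not all inputs occur → does not occur.
Controller branch fails [AND]: C main contactor lost=occurs, Hoist motor failed=occurs, Lower door operator trips=occurs, Drive chain unavailable=not → not all inputs occur → does not occur.
Safety circuit inoperative [AND]: Outboard drive VFD malfunctions=occurs, South leveling sensor malfunctions=not → not all inputs occur → does not occur.
Door loop inoperative [OR]: Safety circuit inoperative=not, Safety relay faulted=not, #1 door interlock offline=not → no input occurs → does not occur.
Elevator stuck between floors [OR]: Controller branch fails=not, Door loop inoperative=not, Lower main contactor 2 trips=not, A hoist motor 2 offline=not → no input occurs → does not occur.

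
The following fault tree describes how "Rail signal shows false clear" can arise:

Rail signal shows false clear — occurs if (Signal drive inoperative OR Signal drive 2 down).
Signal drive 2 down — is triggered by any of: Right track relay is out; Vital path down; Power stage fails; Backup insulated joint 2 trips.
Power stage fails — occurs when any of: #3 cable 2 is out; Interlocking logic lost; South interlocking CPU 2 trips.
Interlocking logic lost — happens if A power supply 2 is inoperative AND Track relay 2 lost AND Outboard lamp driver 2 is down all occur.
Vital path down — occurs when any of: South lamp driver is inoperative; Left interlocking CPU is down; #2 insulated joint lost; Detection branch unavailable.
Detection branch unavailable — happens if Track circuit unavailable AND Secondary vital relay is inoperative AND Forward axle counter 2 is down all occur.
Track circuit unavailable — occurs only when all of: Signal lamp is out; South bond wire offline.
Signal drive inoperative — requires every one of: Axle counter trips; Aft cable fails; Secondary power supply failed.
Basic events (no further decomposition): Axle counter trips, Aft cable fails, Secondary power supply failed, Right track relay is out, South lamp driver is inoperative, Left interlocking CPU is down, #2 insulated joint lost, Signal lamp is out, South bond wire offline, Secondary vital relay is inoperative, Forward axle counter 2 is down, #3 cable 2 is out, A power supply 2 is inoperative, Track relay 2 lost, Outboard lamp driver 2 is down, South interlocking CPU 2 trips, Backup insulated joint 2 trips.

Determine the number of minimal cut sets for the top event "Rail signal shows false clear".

Signal drive inoperative [AND]: one cut set from each child combined → 1 × 1 × 1 = 1 cut set(s).
Track circuit unavailable [AND]: one cut set from each child combined → 1 × 1 = 1 cut set(s).
Detection branch unavailable [AND]: one cut set from each child combined → 1 × 1 × 1 = 1 cut set(s).
Vital path down [OR]: union of children's cut sets → 4 cut set(s).
Interlocking logic lost [AND]: one cut set from each child combined → 1 × 1 × 1 = 1 cut set(s).
Power stage fails [OR]: union of children's cut sets → 3 cut set(s).
Signal drive 2 down [OR]: union of children's cut sets → 9 cut set(s).
Rail signal shows false clear [OR]: union of children's cut sets → 10 cut set(s).
Minimal cut sets: {Aft cable fails, Axle counter trips, Secondary power supply failed}; {Right track relay is out}; {South lamp driver is inoperative}; {Left interlocking CPU is down}; {#2 insulated joint lost}; {Forward axle counter 2 is down, Secondary vital relay is inoperative, Signal lamp is out, South bond wire offline}; {#3 cable 2 is out}; {A power supply 2 is inoperative, Outboard lamp driver 2 is down, Track relay 2 lost}; {South interlocking CPU 2 trips}; {Backup insulated joint 2 trips}.

10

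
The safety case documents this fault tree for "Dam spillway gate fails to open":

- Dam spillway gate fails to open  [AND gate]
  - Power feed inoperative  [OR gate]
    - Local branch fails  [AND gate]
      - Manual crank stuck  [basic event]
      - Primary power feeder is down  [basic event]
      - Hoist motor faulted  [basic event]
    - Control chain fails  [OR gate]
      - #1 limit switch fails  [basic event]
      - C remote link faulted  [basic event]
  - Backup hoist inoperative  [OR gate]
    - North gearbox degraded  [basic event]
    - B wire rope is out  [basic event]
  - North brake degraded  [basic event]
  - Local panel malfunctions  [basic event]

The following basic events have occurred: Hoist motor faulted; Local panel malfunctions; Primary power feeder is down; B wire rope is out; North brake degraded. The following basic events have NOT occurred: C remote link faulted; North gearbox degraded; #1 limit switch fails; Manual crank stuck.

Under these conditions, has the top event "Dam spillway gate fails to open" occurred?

Local branch fails [AND]: Manual crank stuck=not, Primary power feeder is down=occurs, Hoist motor faulted=occurs → not all inputs occur → does not occur.
Control chain fails [OR]: #1 limit switch fails=not, C remote link faulted=not → no input occurs → does not occur.
Power feed inoperative [OR]: Local branch fails=not, Control chain fails=not → no input occurs → does not occur.
Backup hoist inoperative [OR]: North gearbox degraded=not, B wire rope is out=occurs → at least one input occurs → occurs.
Dam spillway gate fails to open [AND]: Power feed inoperative=not, Backup hoist inoperative=occurs, North brake degraded=occurs, Local panel malfunctions=occurs → not all inputs occur → does not occur.

No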